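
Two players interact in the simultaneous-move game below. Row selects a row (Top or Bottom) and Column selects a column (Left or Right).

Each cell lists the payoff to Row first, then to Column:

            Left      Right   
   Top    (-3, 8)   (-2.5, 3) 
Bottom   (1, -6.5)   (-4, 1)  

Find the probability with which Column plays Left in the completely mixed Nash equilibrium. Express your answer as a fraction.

Let q be the probability that Column plays Left. In a completely mixed equilibrium, Row must be indifferent between Top and Bottom.
Row's expected payoff from Top is −3q − 2.5(1−q); from Bottom it is q − 4(1−q).
Setting these equal: −0.5q − 2.5 = 5q − 4, so q = 3/11.

3/11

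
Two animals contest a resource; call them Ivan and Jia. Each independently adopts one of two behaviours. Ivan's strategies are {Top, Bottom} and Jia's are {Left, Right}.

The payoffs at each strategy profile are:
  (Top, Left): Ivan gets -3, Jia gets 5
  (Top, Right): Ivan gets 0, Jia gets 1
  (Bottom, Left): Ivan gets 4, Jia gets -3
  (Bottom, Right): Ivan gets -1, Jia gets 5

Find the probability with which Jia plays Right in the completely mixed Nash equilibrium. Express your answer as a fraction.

Let q be the probability that Jia plays Left. In a completely mixed equilibrium, Ivan must be indifferent between Top and Bottom.
Ivan's expected payoff from Top is −3q; from Bottom it is 4q − (1−q).
Setting these equal: −3q = 5q − 1, so q = 1/8.
Therefore Jia plays Right with probability 1 − 1/8 = 7/8.

7/8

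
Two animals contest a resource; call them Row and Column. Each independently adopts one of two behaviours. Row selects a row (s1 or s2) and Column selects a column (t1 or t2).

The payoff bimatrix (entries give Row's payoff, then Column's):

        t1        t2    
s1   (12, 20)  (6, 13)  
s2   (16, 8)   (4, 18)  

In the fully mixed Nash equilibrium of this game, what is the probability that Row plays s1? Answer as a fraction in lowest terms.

10/17

Let x be the probability that Row plays s1. In a completely mixed equilibrium, Column must be indifferent between t1 and t2.
Column's expected payoff from t1 is 20x + 8(1−x); from t2 it is 13x + 18(1−x).
Setting these equal: 12x + 8 = −5x + 18, so x = 10/17.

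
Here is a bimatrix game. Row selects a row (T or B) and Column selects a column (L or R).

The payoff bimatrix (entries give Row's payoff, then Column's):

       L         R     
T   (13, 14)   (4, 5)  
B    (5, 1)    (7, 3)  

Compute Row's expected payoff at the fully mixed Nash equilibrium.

First find y, the probability Column plays L, from Row's indifference between T and B: 13y + 4(1−y) = 5y + 7(1−y), giving y = 3/11.
Since Row is indifferent in equilibrium, Row's expected payoff equals the payoff from either row against (3/11, 8/11). Using T: 13(3/11) + 4(8/11) = 71/11.

71/11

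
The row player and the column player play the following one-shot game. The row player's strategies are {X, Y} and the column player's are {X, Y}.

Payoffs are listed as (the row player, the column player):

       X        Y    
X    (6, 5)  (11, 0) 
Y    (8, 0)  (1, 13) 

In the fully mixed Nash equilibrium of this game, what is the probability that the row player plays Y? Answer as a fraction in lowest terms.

Let x be the probability that the row player plays X. In a completely mixed equilibrium, the column player must be indifferent between X and Y.
The column player's expected payoff from X is 5x; from Y it is 13(1−x).
Setting these equal: 5x = −13x + 13, so x = 13/18.
Therefore the row player plays Y with probability 1 − 13/18 = 5/18.

5/18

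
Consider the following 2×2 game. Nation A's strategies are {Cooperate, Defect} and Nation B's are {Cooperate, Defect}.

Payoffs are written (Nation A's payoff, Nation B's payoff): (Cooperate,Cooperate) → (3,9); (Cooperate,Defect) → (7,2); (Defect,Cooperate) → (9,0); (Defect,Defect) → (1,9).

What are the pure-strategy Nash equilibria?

(Cooperate, Cooperate): Nation A prefers Defect (9 > 3) — not an equilibrium.
(Cooperate, Defect): Nation B prefers Cooperate (9 > 2) — not an equilibrium.
(Defect, Cooperate): Nation B prefers Defect (9 > 0) — not an equilibrium.
(Defect, Defect): Nation A prefers Cooperate (7 > 1) — not an equilibrium.

none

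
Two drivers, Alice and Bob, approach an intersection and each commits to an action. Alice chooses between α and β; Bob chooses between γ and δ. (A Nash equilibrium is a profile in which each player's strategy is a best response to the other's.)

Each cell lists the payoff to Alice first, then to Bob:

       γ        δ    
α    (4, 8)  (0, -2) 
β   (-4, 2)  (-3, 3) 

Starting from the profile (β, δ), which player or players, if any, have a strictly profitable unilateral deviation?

Alice

Alice at (β, δ) earns -3; deviating to α yields 0 — a strict improvement.
Bob earns 3; deviating to γ yields 2 — not better.
Only Alice has a strictly profitable deviation.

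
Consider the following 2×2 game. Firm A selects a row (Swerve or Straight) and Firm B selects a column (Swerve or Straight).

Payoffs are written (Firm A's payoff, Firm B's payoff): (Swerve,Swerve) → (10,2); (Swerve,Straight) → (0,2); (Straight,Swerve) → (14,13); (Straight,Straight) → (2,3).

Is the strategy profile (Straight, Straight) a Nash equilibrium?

No

At (Straight, Straight), Firm A earns 2; switching to Swerve would give 0, so Firm A has no profitable deviation.
Firm B earns 3; switching to Swerve would give 13, so Firm B would deviate.
Since at least one player can profitably deviate, this is not a Nash equilibrium.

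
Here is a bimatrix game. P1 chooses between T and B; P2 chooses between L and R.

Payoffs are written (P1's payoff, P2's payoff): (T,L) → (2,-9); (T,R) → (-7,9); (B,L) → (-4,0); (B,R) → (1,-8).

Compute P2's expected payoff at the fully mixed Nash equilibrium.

First find p, the probability P1 plays T, from P2's indifference between L and R: −9p = 9p − 8(1−p), giving p = 4/13.
Since P2 is indifferent in equilibrium, P2's expected payoff equals the payoff from either column against (4/13, 9/13). Using L: −9(4/13) = -36/13.

-36/13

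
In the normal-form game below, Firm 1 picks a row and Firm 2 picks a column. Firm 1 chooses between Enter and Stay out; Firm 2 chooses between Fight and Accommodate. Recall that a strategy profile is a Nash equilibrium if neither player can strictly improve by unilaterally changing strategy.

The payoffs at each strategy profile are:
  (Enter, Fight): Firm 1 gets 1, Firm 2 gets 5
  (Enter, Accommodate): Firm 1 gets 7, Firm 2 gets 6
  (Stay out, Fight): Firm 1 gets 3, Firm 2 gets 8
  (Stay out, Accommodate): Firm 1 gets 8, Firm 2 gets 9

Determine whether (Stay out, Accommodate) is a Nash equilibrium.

Yes

At (Stay out, Accommodate), Firm 1 earns 8; switching to Enter would give 7, so Firm 1 has no profitable deviation.
Firm 2 earns 9; switching to Fight would give 8, so Firm 2 has no profitable deviation.
Neither player can gain by a unilateral deviation, so this profile is a Nash equilibrium.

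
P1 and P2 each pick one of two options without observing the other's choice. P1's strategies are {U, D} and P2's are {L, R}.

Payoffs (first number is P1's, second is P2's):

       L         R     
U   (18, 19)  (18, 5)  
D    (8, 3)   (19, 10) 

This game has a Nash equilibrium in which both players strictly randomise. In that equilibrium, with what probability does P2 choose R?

Let c be the probability that P2 plays L. In a completely mixed equilibrium, P1 must be indifferent between U and D.
P1's expected payoff from U is 18c + 18(1−c); from D it is 8c + 19(1−c).
Setting these equal: 18 = −11c + 19, so c = 1/11.
Therefore P2 plays R with probability 1 − 1/11 = 10/11.

10/11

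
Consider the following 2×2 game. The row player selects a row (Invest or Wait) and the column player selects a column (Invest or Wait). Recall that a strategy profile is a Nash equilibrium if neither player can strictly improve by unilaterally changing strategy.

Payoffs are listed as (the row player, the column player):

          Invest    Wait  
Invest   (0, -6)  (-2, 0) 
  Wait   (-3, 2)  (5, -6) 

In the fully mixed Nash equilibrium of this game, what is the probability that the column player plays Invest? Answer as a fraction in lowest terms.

Let c be the probability that the column player plays Invest. In a completely mixed equilibrium, the row player must be indifferent between Invest and Wait.
The row player's expected payoff from Invest is −2(1−c); from Wait it is −3c + 5(1−c).
Setting these equal: 2c − 2 = −8c + 5, so c = 7/10.

7/10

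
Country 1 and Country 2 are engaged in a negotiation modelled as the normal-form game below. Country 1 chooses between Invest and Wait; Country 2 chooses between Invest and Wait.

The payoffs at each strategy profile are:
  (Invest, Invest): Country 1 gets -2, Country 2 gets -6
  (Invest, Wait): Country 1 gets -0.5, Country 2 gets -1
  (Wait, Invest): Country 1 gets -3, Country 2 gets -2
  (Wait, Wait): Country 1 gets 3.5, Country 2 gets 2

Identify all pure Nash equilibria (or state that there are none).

(Wait, Wait)

(Invest, Invest): Country 2 prefers Wait (-1 > -6) — not an equilibrium.
(Invest, Wait): Country 1 prefers Wait (3.5 > -0.5) — not an equilibrium.
(Wait, Invest): Country 1 prefers Invest (-2 > -3); Country 2 prefers Wait (2 > -2) — not an equilibrium.
(Wait, Wait): Country 1 gets 3.5 ≥ -0.5 from Invest, and Country 2 gets 2 ≥ -2 from Invest — Nash equilibrium.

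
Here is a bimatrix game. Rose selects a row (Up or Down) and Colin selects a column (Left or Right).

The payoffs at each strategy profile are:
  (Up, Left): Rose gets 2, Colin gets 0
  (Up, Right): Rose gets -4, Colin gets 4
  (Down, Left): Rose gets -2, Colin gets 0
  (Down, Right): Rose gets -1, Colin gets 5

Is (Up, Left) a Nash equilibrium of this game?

At (Up, Left), Rose earns 2; switching to Down would give -2, so Rose has no profitable deviation.
Colin earns 0; switching to Right would give 4, so Colin would deviate.
Since at least one player can profitably deviate, this is not a Nash equilibrium.

No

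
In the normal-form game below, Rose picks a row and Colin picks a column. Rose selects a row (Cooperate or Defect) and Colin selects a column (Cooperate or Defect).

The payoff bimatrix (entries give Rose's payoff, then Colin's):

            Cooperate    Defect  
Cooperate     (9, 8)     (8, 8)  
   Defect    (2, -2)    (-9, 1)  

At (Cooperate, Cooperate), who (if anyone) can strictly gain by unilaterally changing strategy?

Neither

Rose at (Cooperate, Cooperate) earns 9; deviating to Defect yields 2 — not better.
Colin earns 8; deviating to Defect yields 8 — not better.
Neither player can strictly improve; the profile is a Nash equilibrium.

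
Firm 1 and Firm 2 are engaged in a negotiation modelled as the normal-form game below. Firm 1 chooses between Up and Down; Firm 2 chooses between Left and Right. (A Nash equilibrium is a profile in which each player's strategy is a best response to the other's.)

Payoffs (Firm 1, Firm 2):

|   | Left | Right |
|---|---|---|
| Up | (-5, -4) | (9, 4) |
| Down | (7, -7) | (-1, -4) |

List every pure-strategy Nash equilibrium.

(Up, Right)

(Up, Left): Firm 1 prefers Down (7 > -5); Firm 2 prefers Right (4 > -4) — not an equilibrium.
(Up, Right): Firm 1 gets 9 ≥ -1 from Down, and Firm 2 gets 4 ≥ -4 from Left — Nash equilibrium.
(Down, Left): Firm 2 prefers Right (-4 > -7) — not an equilibrium.
(Down, Right): Firm 1 prefers Up (9 > -1) — not an equilibrium.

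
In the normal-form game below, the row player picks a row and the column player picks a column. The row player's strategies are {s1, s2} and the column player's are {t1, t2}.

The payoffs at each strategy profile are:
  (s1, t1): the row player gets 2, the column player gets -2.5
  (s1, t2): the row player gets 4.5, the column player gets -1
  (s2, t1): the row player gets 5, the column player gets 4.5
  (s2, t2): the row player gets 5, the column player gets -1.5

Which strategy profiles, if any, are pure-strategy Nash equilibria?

(s2, t1)

(s1, t1): the row player prefers s2 (5 > 2); the column player prefers t2 (-1 > -2.5) — not an equilibrium.
(s1, t2): the row player prefers s2 (5 > 4.5) — not an equilibrium.
(s2, t1): the row player gets 5 ≥ 2 from s1, and the column player gets 4.5 ≥ -1.5 from t2 — Nash equilibrium.
(s2, t2): the column player prefers t1 (4.5 > -1.5) — not an equilibrium.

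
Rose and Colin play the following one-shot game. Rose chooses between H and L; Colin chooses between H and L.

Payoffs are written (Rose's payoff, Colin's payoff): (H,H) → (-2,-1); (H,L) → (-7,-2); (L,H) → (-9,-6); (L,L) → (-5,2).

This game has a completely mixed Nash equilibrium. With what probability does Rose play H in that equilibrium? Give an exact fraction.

Let x be the probability that Rose plays H. In a completely mixed equilibrium, Colin must be indifferent between H and L.
Colin's expected payoff from H is −x − 6(1−x); from L it is −2x + 2(1−x).
Setting these equal: 5x − 6 = −4x + 2, so x = 8/9.

8/9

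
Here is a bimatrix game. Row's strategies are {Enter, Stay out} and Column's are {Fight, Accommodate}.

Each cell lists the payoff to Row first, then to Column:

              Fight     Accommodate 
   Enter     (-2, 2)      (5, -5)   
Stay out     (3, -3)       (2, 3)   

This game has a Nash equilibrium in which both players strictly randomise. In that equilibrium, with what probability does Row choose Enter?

6/13

Let r be the probability that Row plays Enter. In a completely mixed equilibrium, Column must be indifferent between Fight and Accommodate.
Column's expected payoff from Fight is 2r − 3(1−r); from Accommodate it is −5r + 3(1−r).
Setting these equal: 5r − 3 = −8r + 3, so r = 6/13.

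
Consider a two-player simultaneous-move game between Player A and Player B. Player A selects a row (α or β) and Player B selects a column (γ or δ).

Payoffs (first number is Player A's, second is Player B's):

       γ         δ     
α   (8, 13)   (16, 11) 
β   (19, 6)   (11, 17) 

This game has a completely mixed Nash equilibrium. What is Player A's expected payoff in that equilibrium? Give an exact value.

First find q, the probability Player B plays γ, from Player A's indifference between α and β: 8q + 16(1−q) = 19q + 11(1−q), giving q = 5/16.
Since Player A is indifferent in equilibrium, Player A's expected payoff equals the payoff from either row against (5/16, 11/16). Using α: 8(5/16) + 16(11/16) = 27/2.

27/2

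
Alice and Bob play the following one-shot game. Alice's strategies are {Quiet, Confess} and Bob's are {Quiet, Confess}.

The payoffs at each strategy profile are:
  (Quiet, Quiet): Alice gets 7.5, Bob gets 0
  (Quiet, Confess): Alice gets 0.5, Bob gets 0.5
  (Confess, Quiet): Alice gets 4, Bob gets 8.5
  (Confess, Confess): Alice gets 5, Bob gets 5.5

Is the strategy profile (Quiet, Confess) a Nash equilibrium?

At (Quiet, Confess), Alice earns 0.5; switching to Confess would give 5, so Alice would deviate.
Bob earns 0.5; switching to Quiet would give 0, so Bob has no profitable deviation.
Since at least one player can profitably deviate, this is not a Nash equilibrium.

No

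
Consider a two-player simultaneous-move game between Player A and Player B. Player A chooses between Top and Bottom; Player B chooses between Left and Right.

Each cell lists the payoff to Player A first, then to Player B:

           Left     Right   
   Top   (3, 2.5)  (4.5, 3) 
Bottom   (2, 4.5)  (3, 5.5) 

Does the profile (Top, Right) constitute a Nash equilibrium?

Yes

At (Top, Right), Player A earns 4.5; switching to Bottom would give 3, so Player A has no profitable deviation.
Player B earns 3; switching to Left would give 2.5, so Player B has no profitable deviation.
Neither player can gain by a unilateral deviation, so this profile is a Nash equilibrium.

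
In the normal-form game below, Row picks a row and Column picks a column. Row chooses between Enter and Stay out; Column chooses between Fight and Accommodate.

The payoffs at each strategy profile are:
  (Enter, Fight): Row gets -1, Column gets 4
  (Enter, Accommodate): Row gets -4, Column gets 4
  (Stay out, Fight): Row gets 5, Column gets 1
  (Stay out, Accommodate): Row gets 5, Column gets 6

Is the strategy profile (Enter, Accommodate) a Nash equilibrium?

At (Enter, Accommodate), Row earns -4; switching to Stay out would give 5, so Row would deviate.
Column earns 4; switching to Fight would give 4, so Column has no profitable deviation.
Since at least one player can profitably deviate, this is not a Nash equilibrium.

No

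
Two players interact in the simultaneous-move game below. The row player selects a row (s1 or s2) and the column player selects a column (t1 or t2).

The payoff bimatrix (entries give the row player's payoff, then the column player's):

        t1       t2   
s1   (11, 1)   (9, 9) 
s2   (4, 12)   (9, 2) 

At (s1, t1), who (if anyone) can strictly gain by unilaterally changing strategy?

The row player at (s1, t1) earns 11; deviating to s2 yields 4 — not better.
The column player earns 1; deviating to t2 yields 9 — a strict improvement.
Only the column player has a strictly profitable deviation.

The column player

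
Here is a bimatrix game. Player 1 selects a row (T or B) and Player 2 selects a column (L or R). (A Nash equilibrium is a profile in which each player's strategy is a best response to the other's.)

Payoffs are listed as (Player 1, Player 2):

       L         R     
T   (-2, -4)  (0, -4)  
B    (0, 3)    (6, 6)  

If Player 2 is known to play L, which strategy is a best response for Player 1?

Against L, Player 1 earns -2 from T and 0 from B.
So B is the best response.

B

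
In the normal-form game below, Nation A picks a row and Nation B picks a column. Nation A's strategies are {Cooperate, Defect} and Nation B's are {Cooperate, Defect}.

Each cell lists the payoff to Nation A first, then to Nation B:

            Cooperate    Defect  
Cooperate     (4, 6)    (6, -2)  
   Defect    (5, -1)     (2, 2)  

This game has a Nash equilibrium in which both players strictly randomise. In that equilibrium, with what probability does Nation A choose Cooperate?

Let r be the probability that Nation A plays Cooperate. In a completely mixed equilibrium, Nation B must be indifferent between Cooperate and Defect.
Nation B's expected payoff from Cooperate is 6r − (1−r); from Defect it is −2r + 2(1−r).
Setting these equal: 7r − 1 = −4r + 2, so r = 3/11.

3/11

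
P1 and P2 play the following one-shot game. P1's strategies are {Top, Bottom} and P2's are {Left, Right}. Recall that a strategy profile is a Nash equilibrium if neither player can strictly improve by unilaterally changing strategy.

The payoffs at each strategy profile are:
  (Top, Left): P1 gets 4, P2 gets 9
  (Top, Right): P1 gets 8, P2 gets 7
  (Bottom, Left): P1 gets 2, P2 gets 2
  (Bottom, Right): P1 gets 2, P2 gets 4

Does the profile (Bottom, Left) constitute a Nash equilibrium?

No

At (Bottom, Left), P1 earns 2; switching to Top would give 4, so P1 would deviate.
P2 earns 2; switching to Right would give 4, so P2 would deviate.
Since at least one player can profitably deviate, this is not a Nash equilibrium.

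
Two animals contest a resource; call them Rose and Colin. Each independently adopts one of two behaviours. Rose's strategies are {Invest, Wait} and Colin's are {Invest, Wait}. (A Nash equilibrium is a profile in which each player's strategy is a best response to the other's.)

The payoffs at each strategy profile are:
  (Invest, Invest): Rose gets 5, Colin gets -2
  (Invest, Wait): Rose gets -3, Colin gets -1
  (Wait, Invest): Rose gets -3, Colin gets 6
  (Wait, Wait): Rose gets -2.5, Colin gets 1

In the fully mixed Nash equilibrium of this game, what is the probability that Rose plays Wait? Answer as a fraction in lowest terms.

Let r be the probability that Rose plays Invest. In a completely mixed equilibrium, Colin must be indifferent between Invest and Wait.
Colin's expected payoff from Invest is −2r + 6(1−r); from Wait it is −r + (1−r).
Setting these equal: −8r + 6 = −2r + 1, so r = 5/6.
Therefore Rose plays Wait with probability 1 − 5/6 = 1/6.

1/6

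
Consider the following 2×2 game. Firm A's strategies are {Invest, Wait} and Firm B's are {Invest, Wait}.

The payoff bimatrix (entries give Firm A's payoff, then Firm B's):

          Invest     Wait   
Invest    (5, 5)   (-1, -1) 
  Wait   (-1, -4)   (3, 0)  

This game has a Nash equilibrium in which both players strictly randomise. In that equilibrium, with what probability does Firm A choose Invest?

2/5

Let p be the probability that Firm A plays Invest. In a completely mixed equilibrium, Firm B must be indifferent between Invest and Wait.
Firm B's expected payoff from Invest is 5p − 4(1−p); from Wait it is −p.
Setting these equal: 9p − 4 = −p, so p = 2/5.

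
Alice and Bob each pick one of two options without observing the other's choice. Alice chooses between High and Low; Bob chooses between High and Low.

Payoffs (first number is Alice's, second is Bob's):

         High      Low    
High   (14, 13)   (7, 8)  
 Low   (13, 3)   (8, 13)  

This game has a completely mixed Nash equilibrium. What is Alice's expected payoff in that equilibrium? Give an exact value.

21/2

First find q, the probability Bob plays High, from Alice's indifference between High and Low: 14q + 7(1−q) = 13q + 8(1−q), giving q = 1/2.
Since Alice is indifferent in equilibrium, Alice's expected payoff equals the payoff from either row against (1/2, 1/2). Using High: 14(1/2) + 7(1/2) = 21/2.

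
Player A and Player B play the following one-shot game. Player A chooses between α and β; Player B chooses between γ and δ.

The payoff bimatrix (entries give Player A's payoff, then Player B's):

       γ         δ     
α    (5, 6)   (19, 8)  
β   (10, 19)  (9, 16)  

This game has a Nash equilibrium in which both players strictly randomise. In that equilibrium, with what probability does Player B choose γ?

2/3

Let y be the probability that Player B plays γ. In a completely mixed equilibrium, Player A must be indifferent between α and β.
Player A's expected payoff from α is 5y + 19(1−y); from β it is 10y + 9(1−y).
Setting these equal: −14y + 19 = y + 9, so y = 2/3.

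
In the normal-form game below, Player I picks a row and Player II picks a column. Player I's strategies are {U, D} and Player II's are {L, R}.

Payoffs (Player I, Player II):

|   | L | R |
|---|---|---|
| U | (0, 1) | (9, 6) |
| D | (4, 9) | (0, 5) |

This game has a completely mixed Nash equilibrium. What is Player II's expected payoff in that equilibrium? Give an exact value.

49/9

First find x, the probability Player I plays U, from Player II's indifference between L and R: x + 9(1−x) = 6x + 5(1−x), giving x = 4/9.
Since Player II is indifferent in equilibrium, Player II's expected payoff equals the payoff from either column against (4/9, 5/9). Using L: (4/9) + 9(5/9) = 49/9.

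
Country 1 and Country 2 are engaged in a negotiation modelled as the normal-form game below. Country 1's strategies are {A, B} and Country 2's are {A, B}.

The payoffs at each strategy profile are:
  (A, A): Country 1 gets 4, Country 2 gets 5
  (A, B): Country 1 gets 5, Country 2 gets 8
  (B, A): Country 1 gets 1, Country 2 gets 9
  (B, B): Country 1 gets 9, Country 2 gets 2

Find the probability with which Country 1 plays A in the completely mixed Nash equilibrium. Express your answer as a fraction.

Let x be the probability that Country 1 plays A. In a completely mixed equilibrium, Country 2 must be indifferent between A and B.
Country 2's expected payoff from A is 5x + 9(1−x); from B it is 8x + 2(1−x).
Setting these equal: −4x + 9 = 6x + 2, so x = 7/10.

7/10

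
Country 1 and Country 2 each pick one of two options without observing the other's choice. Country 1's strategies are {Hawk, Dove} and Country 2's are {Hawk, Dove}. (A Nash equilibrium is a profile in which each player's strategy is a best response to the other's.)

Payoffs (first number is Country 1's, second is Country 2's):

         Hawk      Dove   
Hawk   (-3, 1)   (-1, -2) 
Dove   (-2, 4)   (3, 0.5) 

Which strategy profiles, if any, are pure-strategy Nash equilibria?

(Dove, Hawk)

(Hawk, Hawk): Country 1 prefers Dove (-2 > -3) — not an equilibrium.
(Hawk, Dove): Country 1 prefers Dove (3 > -1); Country 2 prefers Hawk (1 > -2) — not an equilibrium.
(Dove, Hawk): Country 1 gets -2 ≥ -3 from Hawk, and Country 2 gets 4 ≥ 0.5 from Dove — Nash equilibrium.
(Dove, Dove): Country 2 prefers Hawk (4 > 0.5) — not an equilibrium.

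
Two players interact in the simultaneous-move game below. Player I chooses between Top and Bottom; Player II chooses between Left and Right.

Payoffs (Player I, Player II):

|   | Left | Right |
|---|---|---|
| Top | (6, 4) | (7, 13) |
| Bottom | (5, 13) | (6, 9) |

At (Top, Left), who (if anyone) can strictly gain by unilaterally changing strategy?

Player II

Player I at (Top, Left) earns 6; deviating to Bottom yields 5 — not better.
Player II earns 4; deviating to Right yields 13 — a strict improvement.
Only Player II has a strictly profitable deviation.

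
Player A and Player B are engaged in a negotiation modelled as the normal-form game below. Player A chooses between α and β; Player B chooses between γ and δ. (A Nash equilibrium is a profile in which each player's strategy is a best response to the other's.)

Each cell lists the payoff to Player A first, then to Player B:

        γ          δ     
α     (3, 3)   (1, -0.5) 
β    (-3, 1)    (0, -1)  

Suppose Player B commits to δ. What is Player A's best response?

Against δ, Player A earns 1 from α and 0 from β.
So α is the best response.

α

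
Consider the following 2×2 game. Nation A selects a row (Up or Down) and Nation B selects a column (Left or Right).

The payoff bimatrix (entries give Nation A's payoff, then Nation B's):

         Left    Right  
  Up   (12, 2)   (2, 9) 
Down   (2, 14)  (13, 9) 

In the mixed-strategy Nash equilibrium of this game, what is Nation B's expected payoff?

First find p, the probability Nation A plays Up, from Nation B's indifference between Left and Right: 2p + 14(1−p) = 9p + 9(1−p), giving p = 5/12.
Since Nation B is indifferent in equilibrium, Nation B's expected payoff equals the payoff from either column against (5/12, 7/12). Using Left: 2(5/12) + 14(7/12) = 9.

9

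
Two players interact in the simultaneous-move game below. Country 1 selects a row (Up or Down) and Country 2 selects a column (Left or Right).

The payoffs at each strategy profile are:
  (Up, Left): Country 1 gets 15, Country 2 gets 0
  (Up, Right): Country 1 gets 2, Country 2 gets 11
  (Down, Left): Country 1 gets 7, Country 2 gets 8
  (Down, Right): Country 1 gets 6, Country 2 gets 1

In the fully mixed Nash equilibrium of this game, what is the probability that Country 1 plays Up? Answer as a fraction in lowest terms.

Let p be the probability that Country 1 plays Up. In a completely mixed equilibrium, Country 2 must be indifferent between Left and Right.
Country 2's expected payoff from Left is 8(1−p); from Right it is 11p + (1−p).
Setting these equal: −8p + 8 = 10p + 1, so p = 7/18.

7/18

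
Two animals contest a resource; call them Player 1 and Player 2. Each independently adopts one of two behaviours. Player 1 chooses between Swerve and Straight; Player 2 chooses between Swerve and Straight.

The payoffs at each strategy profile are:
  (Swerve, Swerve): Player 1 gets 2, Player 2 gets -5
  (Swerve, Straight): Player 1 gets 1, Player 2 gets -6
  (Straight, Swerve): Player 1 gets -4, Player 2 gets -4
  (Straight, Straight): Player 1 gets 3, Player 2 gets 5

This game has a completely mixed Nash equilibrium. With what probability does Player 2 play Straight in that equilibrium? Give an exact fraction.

3/4

Let y be the probability that Player 2 plays Swerve. In a completely mixed equilibrium, Player 1 must be indifferent between Swerve and Straight.
Player 1's expected payoff from Swerve is 2y + (1−y); from Straight it is −4y + 3(1−y).
Setting these equal: y + 1 = −7y + 3, so y = 1/4.
Therefore Player 2 plays Straight with probability 1 − 1/4 = 3/4.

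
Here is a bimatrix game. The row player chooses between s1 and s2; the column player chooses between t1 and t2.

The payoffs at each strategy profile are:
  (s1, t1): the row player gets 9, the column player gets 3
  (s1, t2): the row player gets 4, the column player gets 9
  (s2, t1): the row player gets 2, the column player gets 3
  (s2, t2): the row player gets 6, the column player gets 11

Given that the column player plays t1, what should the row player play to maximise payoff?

s1

Against t1, the row player earns 9 from s1 and 2 from s2.
So s1 is the best response.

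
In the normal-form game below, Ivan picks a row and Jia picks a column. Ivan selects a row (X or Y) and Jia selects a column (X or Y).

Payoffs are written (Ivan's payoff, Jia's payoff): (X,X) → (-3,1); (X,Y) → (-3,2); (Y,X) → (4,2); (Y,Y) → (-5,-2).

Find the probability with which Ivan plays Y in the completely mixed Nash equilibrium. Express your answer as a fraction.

1/5

Let r be the probability that Ivan plays X. In a completely mixed equilibrium, Jia must be indifferent between X and Y.
Jia's expected payoff from X is r + 2(1−r); from Y it is 2r − 2(1−r).
Setting these equal: −r + 2 = 4r − 2, so r = 4/5.
Therefore Ivan plays Y with probability 1 − 4/5 = 1/5.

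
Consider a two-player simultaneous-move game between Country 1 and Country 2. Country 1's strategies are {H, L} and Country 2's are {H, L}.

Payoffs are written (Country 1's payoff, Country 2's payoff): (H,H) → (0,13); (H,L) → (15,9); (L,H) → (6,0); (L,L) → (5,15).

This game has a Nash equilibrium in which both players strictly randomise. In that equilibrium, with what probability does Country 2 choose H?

Let y be the probability that Country 2 plays H. In a completely mixed equilibrium, Country 1 must be indifferent between H and L.
Country 1's expected payoff from H is 15(1−y); from L it is 6y + 5(1−y).
Setting these equal: −15y + 15 = y + 5, so y = 5/8.

5/8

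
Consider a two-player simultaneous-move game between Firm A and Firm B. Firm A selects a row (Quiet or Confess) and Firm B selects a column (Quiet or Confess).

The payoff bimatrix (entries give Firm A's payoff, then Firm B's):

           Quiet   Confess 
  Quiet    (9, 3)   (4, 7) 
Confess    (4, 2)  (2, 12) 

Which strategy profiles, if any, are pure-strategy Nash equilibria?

(Quiet, Quiet): Firm B prefers Confess (7 > 3) — not an equilibrium.
(Quiet, Confess): Firm A gets 4 ≥ 2 from Confess, and Firm B gets 7 ≥ 3 from Quiet — Nash equilibrium.
(Confess, Quiet): Firm A prefers Quiet (9 > 4); Firm B prefers Confess (12 > 2) — not an equilibrium.
(Confess, Confess): Firm A prefers Quiet (4 > 2) — not an equilibrium.

(Quiet, Confess)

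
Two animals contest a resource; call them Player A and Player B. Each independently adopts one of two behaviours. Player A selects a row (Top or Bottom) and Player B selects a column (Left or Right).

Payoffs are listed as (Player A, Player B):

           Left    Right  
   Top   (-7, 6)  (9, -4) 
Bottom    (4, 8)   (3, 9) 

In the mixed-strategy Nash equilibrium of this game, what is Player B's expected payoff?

First find x, the probability Player A plays Top, from Player B's indifference between Left and Right: 6x + 8(1−x) = −4x + 9(1−x), giving x = 1/11.
Since Player B is indifferent in equilibrium, Player B's expected payoff equals the payoff from either column against (1/11, 10/11). Using Left: 6(1/11) + 8(10/11) = 86/11.

86/11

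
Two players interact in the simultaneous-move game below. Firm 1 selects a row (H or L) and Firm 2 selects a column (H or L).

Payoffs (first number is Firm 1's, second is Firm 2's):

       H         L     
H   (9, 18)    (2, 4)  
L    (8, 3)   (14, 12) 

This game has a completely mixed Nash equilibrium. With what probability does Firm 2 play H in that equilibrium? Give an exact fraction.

12/13

Let c be the probability that Firm 2 plays H. In a completely mixed equilibrium, Firm 1 must be indifferent between H and L.
Firm 1's expected payoff from H is 9c + 2(1−c); from L it is 8c + 14(1−c).
Setting these equal: 7c + 2 = −6c + 14, so c = 12/13.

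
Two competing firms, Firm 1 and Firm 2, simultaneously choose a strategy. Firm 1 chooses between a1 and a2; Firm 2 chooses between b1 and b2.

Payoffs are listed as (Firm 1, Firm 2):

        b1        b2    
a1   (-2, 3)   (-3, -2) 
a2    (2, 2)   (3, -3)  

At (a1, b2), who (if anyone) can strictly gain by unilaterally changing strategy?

Firm 1 at (a1, b2) earns -3; deviating to a2 yields 3 — a strict improvement.
Firm 2 earns -2; deviating to b1 yields 3 — a strict improvement.
Both Firm 1 and Firm 2 have strictly profitable deviations.

Both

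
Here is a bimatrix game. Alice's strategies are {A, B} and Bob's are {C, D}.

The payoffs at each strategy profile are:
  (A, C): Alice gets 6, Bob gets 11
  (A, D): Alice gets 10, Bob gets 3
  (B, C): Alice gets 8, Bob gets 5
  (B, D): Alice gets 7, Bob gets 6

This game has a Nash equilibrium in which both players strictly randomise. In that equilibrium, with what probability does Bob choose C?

Let q be the probability that Bob plays C. In a completely mixed equilibrium, Alice must be indifferent between A and B.
Alice's expected payoff from A is 6q + 10(1−q); from B it is 8q + 7(1−q).
Setting these equal: −4q + 10 = q + 7, so q = 3/5.

3/5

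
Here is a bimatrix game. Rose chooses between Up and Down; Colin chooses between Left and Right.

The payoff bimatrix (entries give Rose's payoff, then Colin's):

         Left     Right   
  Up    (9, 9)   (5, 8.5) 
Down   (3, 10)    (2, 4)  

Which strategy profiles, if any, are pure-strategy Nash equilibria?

(Up, Left)

(Up, Left): Rose gets 9 ≥ 3 from Down, and Colin gets 9 ≥ 8.5 from Right — Nash equilibrium.
(Up, Right): Colin prefers Left (9 > 8.5) — not an equilibrium.
(Down, Left): Rose prefers Up (9 > 3) — not an equilibrium.
(Down, Right): Rose prefers Up (5 > 2); Colin prefers Left (10 > 4) — not an equilibrium.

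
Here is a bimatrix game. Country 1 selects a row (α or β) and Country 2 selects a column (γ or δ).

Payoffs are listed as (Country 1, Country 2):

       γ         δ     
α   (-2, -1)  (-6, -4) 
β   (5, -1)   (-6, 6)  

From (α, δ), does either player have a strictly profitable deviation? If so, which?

Country 1 at (α, δ) earns -6; deviating to β yields -6 — not better.
Country 2 earns -4; deviating to γ yields -1 — a strict improvement.
Only Country 2 has a strictly profitable deviation.

Country 2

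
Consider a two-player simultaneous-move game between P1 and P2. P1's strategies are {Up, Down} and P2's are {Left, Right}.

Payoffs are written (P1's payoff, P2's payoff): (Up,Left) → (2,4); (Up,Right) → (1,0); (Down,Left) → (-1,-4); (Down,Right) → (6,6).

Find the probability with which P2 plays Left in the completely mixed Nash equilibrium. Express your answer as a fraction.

Let q be the probability that P2 plays Left. In a completely mixed equilibrium, P1 must be indifferent between Up and Down.
P1's expected payoff from Up is 2q + (1−q); from Down it is −q + 6(1−q).
Setting these equal: q + 1 = −7q + 6, so q = 5/8.

5/8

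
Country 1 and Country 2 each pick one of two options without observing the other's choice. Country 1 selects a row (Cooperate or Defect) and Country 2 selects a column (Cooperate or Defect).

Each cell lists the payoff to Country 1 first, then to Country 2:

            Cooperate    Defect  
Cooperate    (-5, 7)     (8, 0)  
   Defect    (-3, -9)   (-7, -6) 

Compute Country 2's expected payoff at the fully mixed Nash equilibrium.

First find x, the probability Country 1 plays Cooperate, from Country 2's indifference between Cooperate and Defect: 7x − 9(1−x) = −6(1−x), giving x = 3/10.
Since Country 2 is indifferent in equilibrium, Country 2's expected payoff equals the payoff from either column against (3/10, 7/10). Using Cooperate: 7(3/10) − 9(7/10) = -21/5.

-21/5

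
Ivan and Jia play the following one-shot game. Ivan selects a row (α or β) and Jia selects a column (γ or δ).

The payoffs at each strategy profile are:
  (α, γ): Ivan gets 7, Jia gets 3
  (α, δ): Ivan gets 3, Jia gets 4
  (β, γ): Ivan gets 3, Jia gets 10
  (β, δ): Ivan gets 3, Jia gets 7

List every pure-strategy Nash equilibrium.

(α, γ): Jia prefers δ (4 > 3) — not an equilibrium.
(α, δ): Ivan gets 3 ≥ 3 from β, and Jia gets 4 ≥ 3 from γ — Nash equilibrium.
(β, γ): Ivan prefers α (7 > 3) — not an equilibrium.
(β, δ): Jia prefers γ (10 > 7) — not an equilibrium.

(α, δ)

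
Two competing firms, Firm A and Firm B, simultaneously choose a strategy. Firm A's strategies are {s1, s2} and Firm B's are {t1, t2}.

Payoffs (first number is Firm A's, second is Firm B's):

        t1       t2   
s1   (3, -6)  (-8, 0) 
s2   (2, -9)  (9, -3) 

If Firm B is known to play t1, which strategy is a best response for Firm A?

s1

Against t1, Firm A earns 3 from s1 and 2 from s2.
So s1 is the best response.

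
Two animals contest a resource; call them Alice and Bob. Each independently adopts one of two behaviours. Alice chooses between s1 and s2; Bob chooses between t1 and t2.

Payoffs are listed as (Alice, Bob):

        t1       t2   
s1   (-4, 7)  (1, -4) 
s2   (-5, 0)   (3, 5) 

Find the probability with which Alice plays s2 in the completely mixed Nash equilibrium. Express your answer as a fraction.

11/16

Let r be the probability that Alice plays s1. In a completely mixed equilibrium, Bob must be indifferent between t1 and t2.
Bob's expected payoff from t1 is 7r; from t2 it is −4r + 5(1−r).
Setting these equal: 7r = −9r + 5, so r = 5/16.
Therefore Alice plays s2 with probability 1 − 5/16 = 11/16.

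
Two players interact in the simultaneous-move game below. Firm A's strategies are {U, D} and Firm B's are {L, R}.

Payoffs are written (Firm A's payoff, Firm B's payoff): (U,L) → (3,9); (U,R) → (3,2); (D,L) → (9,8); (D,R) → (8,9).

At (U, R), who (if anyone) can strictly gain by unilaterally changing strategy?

Both

Firm A at (U, R) earns 3; deviating to D yields 8 — a strict improvement.
Firm B earns 2; deviating to L yields 9 — a strict improvement.
Both Firm A and Firm B have strictly profitable deviations.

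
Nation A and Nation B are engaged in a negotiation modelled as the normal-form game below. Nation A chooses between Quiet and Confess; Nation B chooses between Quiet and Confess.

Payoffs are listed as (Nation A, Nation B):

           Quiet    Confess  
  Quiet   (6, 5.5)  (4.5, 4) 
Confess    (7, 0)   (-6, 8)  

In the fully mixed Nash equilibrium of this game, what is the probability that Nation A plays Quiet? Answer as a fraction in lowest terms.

16/19

Let r be the probability that Nation A plays Quiet. In a completely mixed equilibrium, Nation B must be indifferent between Quiet and Confess.
Nation B's expected payoff from Quiet is 5.5r; from Confess it is 4r + 8(1−r).
Setting these equal: 5.5r = −4r + 8, so r = 16/19.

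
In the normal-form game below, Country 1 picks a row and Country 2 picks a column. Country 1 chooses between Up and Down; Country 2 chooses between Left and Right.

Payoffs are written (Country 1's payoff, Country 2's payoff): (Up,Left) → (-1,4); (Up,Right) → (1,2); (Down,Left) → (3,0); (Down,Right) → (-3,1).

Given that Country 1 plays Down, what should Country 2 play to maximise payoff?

Against Down, Country 2 earns 0 from Left and 1 from Right.
So Right is the best response.

Right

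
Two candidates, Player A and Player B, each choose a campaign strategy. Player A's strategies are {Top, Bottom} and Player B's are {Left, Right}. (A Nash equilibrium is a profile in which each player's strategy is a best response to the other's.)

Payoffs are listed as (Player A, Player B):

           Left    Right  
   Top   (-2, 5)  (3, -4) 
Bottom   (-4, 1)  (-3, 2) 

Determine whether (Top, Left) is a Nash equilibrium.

Yes

At (Top, Left), Player A earns -2; switching to Bottom would give -4, so Player A has no profitable deviation.
Player B earns 5; switching to Right would give -4, so Player B has no profitable deviation.
Neither player can gain by a unilateral deviation, so this profile is a Nash equilibrium.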